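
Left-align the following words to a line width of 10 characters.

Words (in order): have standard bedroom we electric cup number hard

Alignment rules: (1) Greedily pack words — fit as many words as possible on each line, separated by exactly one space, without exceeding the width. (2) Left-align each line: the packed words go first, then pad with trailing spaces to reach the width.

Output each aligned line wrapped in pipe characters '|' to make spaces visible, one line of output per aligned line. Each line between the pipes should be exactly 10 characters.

Line 1: ['have'] (min_width=4, slack=6)
Line 2: ['standard'] (min_width=8, slack=2)
Line 3: ['bedroom', 'we'] (min_width=10, slack=0)
Line 4: ['electric'] (min_width=8, slack=2)
Line 5: ['cup', 'number'] (min_width=10, slack=0)
Line 6: ['hard'] (min_width=4, slack=6)

Answer: |have      |
|standard  |
|bedroom we|
|electric  |
|cup number|
|hard      |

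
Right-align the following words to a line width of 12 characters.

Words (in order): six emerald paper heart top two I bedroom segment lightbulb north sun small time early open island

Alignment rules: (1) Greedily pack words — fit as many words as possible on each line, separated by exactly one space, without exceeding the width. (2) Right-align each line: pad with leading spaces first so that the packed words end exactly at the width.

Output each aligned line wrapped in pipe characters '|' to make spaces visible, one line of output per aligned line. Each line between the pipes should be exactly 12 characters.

Line 1: ['six', 'emerald'] (min_width=11, slack=1)
Line 2: ['paper', 'heart'] (min_width=11, slack=1)
Line 3: ['top', 'two', 'I'] (min_width=9, slack=3)
Line 4: ['bedroom'] (min_width=7, slack=5)
Line 5: ['segment'] (min_width=7, slack=5)
Line 6: ['lightbulb'] (min_width=9, slack=3)
Line 7: ['north', 'sun'] (min_width=9, slack=3)
Line 8: ['small', 'time'] (min_width=10, slack=2)
Line 9: ['early', 'open'] (min_width=10, slack=2)
Line 10: ['island'] (min_width=6, slack=6)

Answer: | six emerald|
| paper heart|
|   top two I|
|     bedroom|
|     segment|
|   lightbulb|
|   north sun|
|  small time|
|  early open|
|      island|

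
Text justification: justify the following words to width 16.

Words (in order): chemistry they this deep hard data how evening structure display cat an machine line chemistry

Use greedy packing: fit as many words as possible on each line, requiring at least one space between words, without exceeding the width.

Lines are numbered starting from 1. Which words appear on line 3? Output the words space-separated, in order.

Line 1: ['chemistry', 'they'] (min_width=14, slack=2)
Line 2: ['this', 'deep', 'hard'] (min_width=14, slack=2)
Line 3: ['data', 'how', 'evening'] (min_width=16, slack=0)
Line 4: ['structure'] (min_width=9, slack=7)
Line 5: ['display', 'cat', 'an'] (min_width=14, slack=2)
Line 6: ['machine', 'line'] (min_width=12, slack=4)
Line 7: ['chemistry'] (min_width=9, slack=7)

Answer: data how evening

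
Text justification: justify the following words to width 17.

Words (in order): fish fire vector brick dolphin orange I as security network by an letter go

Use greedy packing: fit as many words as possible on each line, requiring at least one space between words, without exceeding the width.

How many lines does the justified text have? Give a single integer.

Line 1: ['fish', 'fire', 'vector'] (min_width=16, slack=1)
Line 2: ['brick', 'dolphin'] (min_width=13, slack=4)
Line 3: ['orange', 'I', 'as'] (min_width=11, slack=6)
Line 4: ['security', 'network'] (min_width=16, slack=1)
Line 5: ['by', 'an', 'letter', 'go'] (min_width=15, slack=2)
Total lines: 5

Answer: 5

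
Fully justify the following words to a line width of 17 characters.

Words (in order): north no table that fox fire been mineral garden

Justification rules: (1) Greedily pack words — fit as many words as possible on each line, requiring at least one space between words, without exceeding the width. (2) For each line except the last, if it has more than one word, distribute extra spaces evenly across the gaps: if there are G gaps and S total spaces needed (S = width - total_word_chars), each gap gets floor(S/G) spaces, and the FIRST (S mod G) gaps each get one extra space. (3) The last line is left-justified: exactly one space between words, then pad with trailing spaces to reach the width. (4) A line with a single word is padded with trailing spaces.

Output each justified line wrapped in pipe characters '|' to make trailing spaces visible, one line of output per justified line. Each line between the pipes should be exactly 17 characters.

Line 1: ['north', 'no', 'table'] (min_width=14, slack=3)
Line 2: ['that', 'fox', 'fire'] (min_width=13, slack=4)
Line 3: ['been', 'mineral'] (min_width=12, slack=5)
Line 4: ['garden'] (min_width=6, slack=11)

Answer: |north   no  table|
|that   fox   fire|
|been      mineral|
|garden           |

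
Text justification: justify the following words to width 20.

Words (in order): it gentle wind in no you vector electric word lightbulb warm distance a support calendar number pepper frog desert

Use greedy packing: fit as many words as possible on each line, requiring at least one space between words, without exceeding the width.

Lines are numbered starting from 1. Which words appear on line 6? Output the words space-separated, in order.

Line 1: ['it', 'gentle', 'wind', 'in', 'no'] (min_width=20, slack=0)
Line 2: ['you', 'vector', 'electric'] (min_width=19, slack=1)
Line 3: ['word', 'lightbulb', 'warm'] (min_width=19, slack=1)
Line 4: ['distance', 'a', 'support'] (min_width=18, slack=2)
Line 5: ['calendar', 'number'] (min_width=15, slack=5)
Line 6: ['pepper', 'frog', 'desert'] (min_width=18, slack=2)

Answer: pepper frog desert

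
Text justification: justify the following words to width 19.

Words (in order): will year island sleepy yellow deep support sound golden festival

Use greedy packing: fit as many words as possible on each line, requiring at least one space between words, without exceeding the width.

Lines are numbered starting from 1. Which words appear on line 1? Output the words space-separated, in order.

Line 1: ['will', 'year', 'island'] (min_width=16, slack=3)
Line 2: ['sleepy', 'yellow', 'deep'] (min_width=18, slack=1)
Line 3: ['support', 'sound'] (min_width=13, slack=6)
Line 4: ['golden', 'festival'] (min_width=15, slack=4)

Answer: will year island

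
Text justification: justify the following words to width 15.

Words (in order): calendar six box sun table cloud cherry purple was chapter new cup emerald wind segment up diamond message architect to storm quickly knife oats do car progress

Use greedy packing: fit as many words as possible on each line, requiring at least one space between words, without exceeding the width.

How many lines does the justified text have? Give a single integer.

Line 1: ['calendar', 'six'] (min_width=12, slack=3)
Line 2: ['box', 'sun', 'table'] (min_width=13, slack=2)
Line 3: ['cloud', 'cherry'] (min_width=12, slack=3)
Line 4: ['purple', 'was'] (min_width=10, slack=5)
Line 5: ['chapter', 'new', 'cup'] (min_width=15, slack=0)
Line 6: ['emerald', 'wind'] (min_width=12, slack=3)
Line 7: ['segment', 'up'] (min_width=10, slack=5)
Line 8: ['diamond', 'message'] (min_width=15, slack=0)
Line 9: ['architect', 'to'] (min_width=12, slack=3)
Line 10: ['storm', 'quickly'] (min_width=13, slack=2)
Line 11: ['knife', 'oats', 'do'] (min_width=13, slack=2)
Line 12: ['car', 'progress'] (min_width=12, slack=3)
Total lines: 12

Answer: 12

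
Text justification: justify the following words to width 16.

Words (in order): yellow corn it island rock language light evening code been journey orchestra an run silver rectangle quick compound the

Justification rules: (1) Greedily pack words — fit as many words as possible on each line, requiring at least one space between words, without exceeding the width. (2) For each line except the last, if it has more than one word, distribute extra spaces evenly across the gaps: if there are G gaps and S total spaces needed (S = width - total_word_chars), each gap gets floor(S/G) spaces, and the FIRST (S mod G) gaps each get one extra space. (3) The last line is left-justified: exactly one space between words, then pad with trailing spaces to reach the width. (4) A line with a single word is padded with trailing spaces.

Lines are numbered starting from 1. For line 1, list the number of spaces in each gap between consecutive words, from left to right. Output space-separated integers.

Line 1: ['yellow', 'corn', 'it'] (min_width=14, slack=2)
Line 2: ['island', 'rock'] (min_width=11, slack=5)
Line 3: ['language', 'light'] (min_width=14, slack=2)
Line 4: ['evening', 'code'] (min_width=12, slack=4)
Line 5: ['been', 'journey'] (min_width=12, slack=4)
Line 6: ['orchestra', 'an', 'run'] (min_width=16, slack=0)
Line 7: ['silver', 'rectangle'] (min_width=16, slack=0)
Line 8: ['quick', 'compound'] (min_width=14, slack=2)
Line 9: ['the'] (min_width=3, slack=13)

Answer: 2 2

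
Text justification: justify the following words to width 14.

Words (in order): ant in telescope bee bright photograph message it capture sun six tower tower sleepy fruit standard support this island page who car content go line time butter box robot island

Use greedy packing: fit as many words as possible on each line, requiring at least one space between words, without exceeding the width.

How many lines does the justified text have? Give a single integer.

Answer: 16

Derivation:
Line 1: ['ant', 'in'] (min_width=6, slack=8)
Line 2: ['telescope', 'bee'] (min_width=13, slack=1)
Line 3: ['bright'] (min_width=6, slack=8)
Line 4: ['photograph'] (min_width=10, slack=4)
Line 5: ['message', 'it'] (min_width=10, slack=4)
Line 6: ['capture', 'sun'] (min_width=11, slack=3)
Line 7: ['six', 'tower'] (min_width=9, slack=5)
Line 8: ['tower', 'sleepy'] (min_width=12, slack=2)
Line 9: ['fruit', 'standard'] (min_width=14, slack=0)
Line 10: ['support', 'this'] (min_width=12, slack=2)
Line 11: ['island', 'page'] (min_width=11, slack=3)
Line 12: ['who', 'car'] (min_width=7, slack=7)
Line 13: ['content', 'go'] (min_width=10, slack=4)
Line 14: ['line', 'time'] (min_width=9, slack=5)
Line 15: ['butter', 'box'] (min_width=10, slack=4)
Line 16: ['robot', 'island'] (min_width=12, slack=2)
Total lines: 16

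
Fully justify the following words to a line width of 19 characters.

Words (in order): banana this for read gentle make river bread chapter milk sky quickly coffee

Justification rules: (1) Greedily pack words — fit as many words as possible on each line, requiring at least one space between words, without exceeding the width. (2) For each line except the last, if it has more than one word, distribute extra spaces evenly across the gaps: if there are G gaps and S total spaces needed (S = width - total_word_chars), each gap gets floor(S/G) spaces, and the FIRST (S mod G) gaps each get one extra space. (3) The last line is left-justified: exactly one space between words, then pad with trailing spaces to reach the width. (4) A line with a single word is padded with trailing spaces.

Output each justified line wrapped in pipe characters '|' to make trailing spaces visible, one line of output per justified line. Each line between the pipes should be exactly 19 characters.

Answer: |banana   this   for|
|read   gentle  make|
|river bread chapter|
|milk   sky  quickly|
|coffee             |

Derivation:
Line 1: ['banana', 'this', 'for'] (min_width=15, slack=4)
Line 2: ['read', 'gentle', 'make'] (min_width=16, slack=3)
Line 3: ['river', 'bread', 'chapter'] (min_width=19, slack=0)
Line 4: ['milk', 'sky', 'quickly'] (min_width=16, slack=3)
Line 5: ['coffee'] (min_width=6, slack=13)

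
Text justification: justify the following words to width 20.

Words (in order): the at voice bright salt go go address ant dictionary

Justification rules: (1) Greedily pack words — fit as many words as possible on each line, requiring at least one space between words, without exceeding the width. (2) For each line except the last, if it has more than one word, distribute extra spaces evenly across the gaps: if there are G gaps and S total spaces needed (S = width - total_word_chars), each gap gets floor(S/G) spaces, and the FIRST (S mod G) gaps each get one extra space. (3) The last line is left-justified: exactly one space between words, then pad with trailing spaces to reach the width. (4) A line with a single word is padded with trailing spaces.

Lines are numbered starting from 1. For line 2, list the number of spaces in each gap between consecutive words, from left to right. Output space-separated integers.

Line 1: ['the', 'at', 'voice', 'bright'] (min_width=19, slack=1)
Line 2: ['salt', 'go', 'go', 'address'] (min_width=18, slack=2)
Line 3: ['ant', 'dictionary'] (min_width=14, slack=6)

Answer: 2 2 1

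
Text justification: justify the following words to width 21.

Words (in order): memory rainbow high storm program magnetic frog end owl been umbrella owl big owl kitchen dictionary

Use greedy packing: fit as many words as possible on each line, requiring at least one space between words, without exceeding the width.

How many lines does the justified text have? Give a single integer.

Line 1: ['memory', 'rainbow', 'high'] (min_width=19, slack=2)
Line 2: ['storm', 'program'] (min_width=13, slack=8)
Line 3: ['magnetic', 'frog', 'end', 'owl'] (min_width=21, slack=0)
Line 4: ['been', 'umbrella', 'owl', 'big'] (min_width=21, slack=0)
Line 5: ['owl', 'kitchen'] (min_width=11, slack=10)
Line 6: ['dictionary'] (min_width=10, slack=11)
Total lines: 6

Answer: 6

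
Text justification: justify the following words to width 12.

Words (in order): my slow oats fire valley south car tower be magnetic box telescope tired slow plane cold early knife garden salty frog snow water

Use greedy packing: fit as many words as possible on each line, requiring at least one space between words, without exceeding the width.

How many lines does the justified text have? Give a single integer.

Answer: 12

Derivation:
Line 1: ['my', 'slow', 'oats'] (min_width=12, slack=0)
Line 2: ['fire', 'valley'] (min_width=11, slack=1)
Line 3: ['south', 'car'] (min_width=9, slack=3)
Line 4: ['tower', 'be'] (min_width=8, slack=4)
Line 5: ['magnetic', 'box'] (min_width=12, slack=0)
Line 6: ['telescope'] (min_width=9, slack=3)
Line 7: ['tired', 'slow'] (min_width=10, slack=2)
Line 8: ['plane', 'cold'] (min_width=10, slack=2)
Line 9: ['early', 'knife'] (min_width=11, slack=1)
Line 10: ['garden', 'salty'] (min_width=12, slack=0)
Line 11: ['frog', 'snow'] (min_width=9, slack=3)
Line 12: ['water'] (min_width=5, slack=7)
Total lines: 12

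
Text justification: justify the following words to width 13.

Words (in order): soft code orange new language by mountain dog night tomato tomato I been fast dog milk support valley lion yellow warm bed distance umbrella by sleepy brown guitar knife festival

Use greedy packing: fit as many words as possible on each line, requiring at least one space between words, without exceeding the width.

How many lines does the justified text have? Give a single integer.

Answer: 15

Derivation:
Line 1: ['soft', 'code'] (min_width=9, slack=4)
Line 2: ['orange', 'new'] (min_width=10, slack=3)
Line 3: ['language', 'by'] (min_width=11, slack=2)
Line 4: ['mountain', 'dog'] (min_width=12, slack=1)
Line 5: ['night', 'tomato'] (min_width=12, slack=1)
Line 6: ['tomato', 'I', 'been'] (min_width=13, slack=0)
Line 7: ['fast', 'dog', 'milk'] (min_width=13, slack=0)
Line 8: ['support'] (min_width=7, slack=6)
Line 9: ['valley', 'lion'] (min_width=11, slack=2)
Line 10: ['yellow', 'warm'] (min_width=11, slack=2)
Line 11: ['bed', 'distance'] (min_width=12, slack=1)
Line 12: ['umbrella', 'by'] (min_width=11, slack=2)
Line 13: ['sleepy', 'brown'] (min_width=12, slack=1)
Line 14: ['guitar', 'knife'] (min_width=12, slack=1)
Line 15: ['festival'] (min_width=8, slack=5)
Total lines: 15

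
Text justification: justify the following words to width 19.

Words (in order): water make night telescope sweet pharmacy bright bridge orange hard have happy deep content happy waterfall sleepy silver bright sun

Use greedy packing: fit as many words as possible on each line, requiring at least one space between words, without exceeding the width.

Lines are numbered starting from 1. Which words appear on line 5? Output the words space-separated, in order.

Line 1: ['water', 'make', 'night'] (min_width=16, slack=3)
Line 2: ['telescope', 'sweet'] (min_width=15, slack=4)
Line 3: ['pharmacy', 'bright'] (min_width=15, slack=4)
Line 4: ['bridge', 'orange', 'hard'] (min_width=18, slack=1)
Line 5: ['have', 'happy', 'deep'] (min_width=15, slack=4)
Line 6: ['content', 'happy'] (min_width=13, slack=6)
Line 7: ['waterfall', 'sleepy'] (min_width=16, slack=3)
Line 8: ['silver', 'bright', 'sun'] (min_width=17, slack=2)

Answer: have happy deep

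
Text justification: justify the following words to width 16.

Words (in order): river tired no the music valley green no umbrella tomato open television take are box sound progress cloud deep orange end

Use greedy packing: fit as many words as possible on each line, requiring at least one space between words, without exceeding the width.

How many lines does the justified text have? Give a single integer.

Answer: 9

Derivation:
Line 1: ['river', 'tired', 'no'] (min_width=14, slack=2)
Line 2: ['the', 'music', 'valley'] (min_width=16, slack=0)
Line 3: ['green', 'no'] (min_width=8, slack=8)
Line 4: ['umbrella', 'tomato'] (min_width=15, slack=1)
Line 5: ['open', 'television'] (min_width=15, slack=1)
Line 6: ['take', 'are', 'box'] (min_width=12, slack=4)
Line 7: ['sound', 'progress'] (min_width=14, slack=2)
Line 8: ['cloud', 'deep'] (min_width=10, slack=6)
Line 9: ['orange', 'end'] (min_width=10, slack=6)
Total lines: 9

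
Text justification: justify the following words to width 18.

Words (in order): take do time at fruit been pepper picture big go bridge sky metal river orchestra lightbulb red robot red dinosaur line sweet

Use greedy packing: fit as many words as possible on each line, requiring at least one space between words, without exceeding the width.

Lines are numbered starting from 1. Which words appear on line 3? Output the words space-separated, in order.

Answer: picture big go

Derivation:
Line 1: ['take', 'do', 'time', 'at'] (min_width=15, slack=3)
Line 2: ['fruit', 'been', 'pepper'] (min_width=17, slack=1)
Line 3: ['picture', 'big', 'go'] (min_width=14, slack=4)
Line 4: ['bridge', 'sky', 'metal'] (min_width=16, slack=2)
Line 5: ['river', 'orchestra'] (min_width=15, slack=3)
Line 6: ['lightbulb', 'red'] (min_width=13, slack=5)
Line 7: ['robot', 'red', 'dinosaur'] (min_width=18, slack=0)
Line 8: ['line', 'sweet'] (min_width=10, slack=8)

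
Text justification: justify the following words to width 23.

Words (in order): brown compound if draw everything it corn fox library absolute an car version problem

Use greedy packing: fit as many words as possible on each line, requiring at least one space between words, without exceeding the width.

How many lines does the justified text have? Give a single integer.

Answer: 4

Derivation:
Line 1: ['brown', 'compound', 'if', 'draw'] (min_width=22, slack=1)
Line 2: ['everything', 'it', 'corn', 'fox'] (min_width=22, slack=1)
Line 3: ['library', 'absolute', 'an', 'car'] (min_width=23, slack=0)
Line 4: ['version', 'problem'] (min_width=15, slack=8)
Total lines: 4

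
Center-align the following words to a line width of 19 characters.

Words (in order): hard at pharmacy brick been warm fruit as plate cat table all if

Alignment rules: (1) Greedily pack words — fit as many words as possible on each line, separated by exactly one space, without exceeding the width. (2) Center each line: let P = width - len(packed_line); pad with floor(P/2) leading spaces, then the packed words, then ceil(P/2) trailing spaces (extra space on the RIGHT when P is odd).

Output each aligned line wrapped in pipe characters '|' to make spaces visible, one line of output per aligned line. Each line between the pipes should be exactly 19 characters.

Line 1: ['hard', 'at', 'pharmacy'] (min_width=16, slack=3)
Line 2: ['brick', 'been', 'warm'] (min_width=15, slack=4)
Line 3: ['fruit', 'as', 'plate', 'cat'] (min_width=18, slack=1)
Line 4: ['table', 'all', 'if'] (min_width=12, slack=7)

Answer: | hard at pharmacy  |
|  brick been warm  |
|fruit as plate cat |
|   table all if    |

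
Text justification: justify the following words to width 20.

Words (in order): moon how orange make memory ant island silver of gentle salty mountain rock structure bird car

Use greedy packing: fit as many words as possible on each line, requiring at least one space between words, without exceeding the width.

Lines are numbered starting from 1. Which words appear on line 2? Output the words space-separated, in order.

Line 1: ['moon', 'how', 'orange', 'make'] (min_width=20, slack=0)
Line 2: ['memory', 'ant', 'island'] (min_width=17, slack=3)
Line 3: ['silver', 'of', 'gentle'] (min_width=16, slack=4)
Line 4: ['salty', 'mountain', 'rock'] (min_width=19, slack=1)
Line 5: ['structure', 'bird', 'car'] (min_width=18, slack=2)

Answer: memory ant island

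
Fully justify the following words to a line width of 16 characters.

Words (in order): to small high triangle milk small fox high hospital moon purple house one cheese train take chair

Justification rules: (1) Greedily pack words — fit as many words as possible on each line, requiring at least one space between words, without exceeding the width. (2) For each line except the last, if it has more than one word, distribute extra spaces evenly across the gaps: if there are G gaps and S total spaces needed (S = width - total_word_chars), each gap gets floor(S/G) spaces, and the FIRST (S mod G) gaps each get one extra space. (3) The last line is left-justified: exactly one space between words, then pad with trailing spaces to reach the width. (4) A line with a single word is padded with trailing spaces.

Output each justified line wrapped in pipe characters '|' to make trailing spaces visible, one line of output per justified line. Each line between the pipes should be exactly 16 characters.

Line 1: ['to', 'small', 'high'] (min_width=13, slack=3)
Line 2: ['triangle', 'milk'] (min_width=13, slack=3)
Line 3: ['small', 'fox', 'high'] (min_width=14, slack=2)
Line 4: ['hospital', 'moon'] (min_width=13, slack=3)
Line 5: ['purple', 'house', 'one'] (min_width=16, slack=0)
Line 6: ['cheese', 'train'] (min_width=12, slack=4)
Line 7: ['take', 'chair'] (min_width=10, slack=6)

Answer: |to   small  high|
|triangle    milk|
|small  fox  high|
|hospital    moon|
|purple house one|
|cheese     train|
|take chair      |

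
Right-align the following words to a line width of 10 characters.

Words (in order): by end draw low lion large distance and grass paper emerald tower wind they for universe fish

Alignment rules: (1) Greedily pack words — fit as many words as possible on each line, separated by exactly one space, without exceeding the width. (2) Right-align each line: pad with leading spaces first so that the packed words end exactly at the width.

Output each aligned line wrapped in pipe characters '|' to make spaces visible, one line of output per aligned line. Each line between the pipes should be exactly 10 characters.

Answer: |    by end|
|  draw low|
|lion large|
|  distance|
| and grass|
|     paper|
|   emerald|
|tower wind|
|  they for|
|  universe|
|      fish|

Derivation:
Line 1: ['by', 'end'] (min_width=6, slack=4)
Line 2: ['draw', 'low'] (min_width=8, slack=2)
Line 3: ['lion', 'large'] (min_width=10, slack=0)
Line 4: ['distance'] (min_width=8, slack=2)
Line 5: ['and', 'grass'] (min_width=9, slack=1)
Line 6: ['paper'] (min_width=5, slack=5)
Line 7: ['emerald'] (min_width=7, slack=3)
Line 8: ['tower', 'wind'] (min_width=10, slack=0)
Line 9: ['they', 'for'] (min_width=8, slack=2)
Line 10: ['universe'] (min_width=8, slack=2)
Line 11: ['fish'] (min_width=4, slack=6)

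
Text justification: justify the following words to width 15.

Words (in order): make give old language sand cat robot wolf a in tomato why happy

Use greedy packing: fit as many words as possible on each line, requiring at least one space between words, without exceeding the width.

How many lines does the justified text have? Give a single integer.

Answer: 5

Derivation:
Line 1: ['make', 'give', 'old'] (min_width=13, slack=2)
Line 2: ['language', 'sand'] (min_width=13, slack=2)
Line 3: ['cat', 'robot', 'wolf'] (min_width=14, slack=1)
Line 4: ['a', 'in', 'tomato', 'why'] (min_width=15, slack=0)
Line 5: ['happy'] (min_width=5, slack=10)
Total lines: 5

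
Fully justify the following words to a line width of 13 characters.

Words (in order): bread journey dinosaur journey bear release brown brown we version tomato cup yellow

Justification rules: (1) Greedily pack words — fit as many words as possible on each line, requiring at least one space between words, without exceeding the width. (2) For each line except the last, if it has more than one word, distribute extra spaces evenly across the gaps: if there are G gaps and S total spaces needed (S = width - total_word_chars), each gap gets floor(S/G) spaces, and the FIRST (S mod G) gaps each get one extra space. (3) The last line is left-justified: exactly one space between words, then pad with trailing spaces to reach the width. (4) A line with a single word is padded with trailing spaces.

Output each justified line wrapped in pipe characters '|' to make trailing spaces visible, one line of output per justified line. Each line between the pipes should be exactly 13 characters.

Answer: |bread journey|
|dinosaur     |
|journey  bear|
|release brown|
|brown      we|
|version      |
|tomato    cup|
|yellow       |

Derivation:
Line 1: ['bread', 'journey'] (min_width=13, slack=0)
Line 2: ['dinosaur'] (min_width=8, slack=5)
Line 3: ['journey', 'bear'] (min_width=12, slack=1)
Line 4: ['release', 'brown'] (min_width=13, slack=0)
Line 5: ['brown', 'we'] (min_width=8, slack=5)
Line 6: ['version'] (min_width=7, slack=6)
Line 7: ['tomato', 'cup'] (min_width=10, slack=3)
Line 8: ['yellow'] (min_width=6, slack=7)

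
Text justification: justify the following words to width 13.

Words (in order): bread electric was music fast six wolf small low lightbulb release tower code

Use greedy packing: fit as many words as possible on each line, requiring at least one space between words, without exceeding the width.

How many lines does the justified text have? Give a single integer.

Line 1: ['bread'] (min_width=5, slack=8)
Line 2: ['electric', 'was'] (min_width=12, slack=1)
Line 3: ['music', 'fast'] (min_width=10, slack=3)
Line 4: ['six', 'wolf'] (min_width=8, slack=5)
Line 5: ['small', 'low'] (min_width=9, slack=4)
Line 6: ['lightbulb'] (min_width=9, slack=4)
Line 7: ['release', 'tower'] (min_width=13, slack=0)
Line 8: ['code'] (min_width=4, slack=9)
Total lines: 8

Answer: 8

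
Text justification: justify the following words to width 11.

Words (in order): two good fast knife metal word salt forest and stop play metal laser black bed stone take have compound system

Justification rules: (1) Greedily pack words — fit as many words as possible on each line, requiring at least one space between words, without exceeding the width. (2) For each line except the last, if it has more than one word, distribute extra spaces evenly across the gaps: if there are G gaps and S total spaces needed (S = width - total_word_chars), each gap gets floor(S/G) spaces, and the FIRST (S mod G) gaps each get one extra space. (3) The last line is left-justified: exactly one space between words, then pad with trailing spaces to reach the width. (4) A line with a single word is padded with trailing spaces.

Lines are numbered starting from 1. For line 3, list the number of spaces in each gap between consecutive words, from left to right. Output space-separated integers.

Line 1: ['two', 'good'] (min_width=8, slack=3)
Line 2: ['fast', 'knife'] (min_width=10, slack=1)
Line 3: ['metal', 'word'] (min_width=10, slack=1)
Line 4: ['salt', 'forest'] (min_width=11, slack=0)
Line 5: ['and', 'stop'] (min_width=8, slack=3)
Line 6: ['play', 'metal'] (min_width=10, slack=1)
Line 7: ['laser', 'black'] (min_width=11, slack=0)
Line 8: ['bed', 'stone'] (min_width=9, slack=2)
Line 9: ['take', 'have'] (min_width=9, slack=2)
Line 10: ['compound'] (min_width=8, slack=3)
Line 11: ['system'] (min_width=6, slack=5)

Answer: 2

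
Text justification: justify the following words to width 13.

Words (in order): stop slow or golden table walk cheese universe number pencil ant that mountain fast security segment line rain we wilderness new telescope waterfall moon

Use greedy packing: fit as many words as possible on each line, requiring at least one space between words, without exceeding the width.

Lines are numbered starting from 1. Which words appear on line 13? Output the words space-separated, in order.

Answer: waterfall

Derivation:
Line 1: ['stop', 'slow', 'or'] (min_width=12, slack=1)
Line 2: ['golden', 'table'] (min_width=12, slack=1)
Line 3: ['walk', 'cheese'] (min_width=11, slack=2)
Line 4: ['universe'] (min_width=8, slack=5)
Line 5: ['number', 'pencil'] (min_width=13, slack=0)
Line 6: ['ant', 'that'] (min_width=8, slack=5)
Line 7: ['mountain', 'fast'] (min_width=13, slack=0)
Line 8: ['security'] (min_width=8, slack=5)
Line 9: ['segment', 'line'] (min_width=12, slack=1)
Line 10: ['rain', 'we'] (min_width=7, slack=6)
Line 11: ['wilderness'] (min_width=10, slack=3)
Line 12: ['new', 'telescope'] (min_width=13, slack=0)
Line 13: ['waterfall'] (min_width=9, slack=4)
Line 14: ['moon'] (min_width=4, slack=9)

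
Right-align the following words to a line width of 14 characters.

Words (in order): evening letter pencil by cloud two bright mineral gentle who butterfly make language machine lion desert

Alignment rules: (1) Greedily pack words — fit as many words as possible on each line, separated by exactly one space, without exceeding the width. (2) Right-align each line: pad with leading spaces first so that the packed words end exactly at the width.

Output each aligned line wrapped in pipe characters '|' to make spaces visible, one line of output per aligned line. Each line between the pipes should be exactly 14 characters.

Answer: |evening letter|
|     pencil by|
|     cloud two|
|bright mineral|
|    gentle who|
|butterfly make|
|      language|
|  machine lion|
|        desert|

Derivation:
Line 1: ['evening', 'letter'] (min_width=14, slack=0)
Line 2: ['pencil', 'by'] (min_width=9, slack=5)
Line 3: ['cloud', 'two'] (min_width=9, slack=5)
Line 4: ['bright', 'mineral'] (min_width=14, slack=0)
Line 5: ['gentle', 'who'] (min_width=10, slack=4)
Line 6: ['butterfly', 'make'] (min_width=14, slack=0)
Line 7: ['language'] (min_width=8, slack=6)
Line 8: ['machine', 'lion'] (min_width=12, slack=2)
Line 9: ['desert'] (min_width=6, slack=8)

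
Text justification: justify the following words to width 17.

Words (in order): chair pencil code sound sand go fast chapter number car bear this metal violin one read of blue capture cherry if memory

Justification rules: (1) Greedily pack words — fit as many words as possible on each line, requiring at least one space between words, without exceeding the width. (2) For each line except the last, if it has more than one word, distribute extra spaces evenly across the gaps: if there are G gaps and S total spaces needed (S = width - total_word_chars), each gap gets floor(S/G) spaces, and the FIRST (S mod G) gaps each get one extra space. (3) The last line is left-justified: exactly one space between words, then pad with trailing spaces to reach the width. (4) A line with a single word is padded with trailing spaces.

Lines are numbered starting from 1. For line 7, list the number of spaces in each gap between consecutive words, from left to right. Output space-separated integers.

Line 1: ['chair', 'pencil', 'code'] (min_width=17, slack=0)
Line 2: ['sound', 'sand', 'go'] (min_width=13, slack=4)
Line 3: ['fast', 'chapter'] (min_width=12, slack=5)
Line 4: ['number', 'car', 'bear'] (min_width=15, slack=2)
Line 5: ['this', 'metal', 'violin'] (min_width=17, slack=0)
Line 6: ['one', 'read', 'of', 'blue'] (min_width=16, slack=1)
Line 7: ['capture', 'cherry', 'if'] (min_width=17, slack=0)
Line 8: ['memory'] (min_width=6, slack=11)

Answer: 1 1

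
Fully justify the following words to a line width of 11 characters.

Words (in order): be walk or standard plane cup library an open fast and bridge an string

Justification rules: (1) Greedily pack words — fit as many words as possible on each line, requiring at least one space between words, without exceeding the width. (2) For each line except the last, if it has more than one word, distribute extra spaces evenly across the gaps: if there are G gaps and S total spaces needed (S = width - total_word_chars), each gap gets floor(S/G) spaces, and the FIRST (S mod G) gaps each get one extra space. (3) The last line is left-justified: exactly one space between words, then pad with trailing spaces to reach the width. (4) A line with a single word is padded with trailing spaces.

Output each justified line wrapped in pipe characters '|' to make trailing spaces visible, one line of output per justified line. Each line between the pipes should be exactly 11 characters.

Answer: |be  walk or|
|standard   |
|plane   cup|
|library  an|
|open   fast|
|and  bridge|
|an string  |

Derivation:
Line 1: ['be', 'walk', 'or'] (min_width=10, slack=1)
Line 2: ['standard'] (min_width=8, slack=3)
Line 3: ['plane', 'cup'] (min_width=9, slack=2)
Line 4: ['library', 'an'] (min_width=10, slack=1)
Line 5: ['open', 'fast'] (min_width=9, slack=2)
Line 6: ['and', 'bridge'] (min_width=10, slack=1)
Line 7: ['an', 'string'] (min_width=9, slack=2)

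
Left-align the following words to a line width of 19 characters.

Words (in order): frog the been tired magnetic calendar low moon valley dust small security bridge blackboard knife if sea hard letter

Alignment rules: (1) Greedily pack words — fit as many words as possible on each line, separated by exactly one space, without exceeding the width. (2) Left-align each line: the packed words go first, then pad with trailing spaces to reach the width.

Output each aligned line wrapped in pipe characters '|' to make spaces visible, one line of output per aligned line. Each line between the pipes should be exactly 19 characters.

Line 1: ['frog', 'the', 'been', 'tired'] (min_width=19, slack=0)
Line 2: ['magnetic', 'calendar'] (min_width=17, slack=2)
Line 3: ['low', 'moon', 'valley'] (min_width=15, slack=4)
Line 4: ['dust', 'small', 'security'] (min_width=19, slack=0)
Line 5: ['bridge', 'blackboard'] (min_width=17, slack=2)
Line 6: ['knife', 'if', 'sea', 'hard'] (min_width=17, slack=2)
Line 7: ['letter'] (min_width=6, slack=13)

Answer: |frog the been tired|
|magnetic calendar  |
|low moon valley    |
|dust small security|
|bridge blackboard  |
|knife if sea hard  |
|letter             |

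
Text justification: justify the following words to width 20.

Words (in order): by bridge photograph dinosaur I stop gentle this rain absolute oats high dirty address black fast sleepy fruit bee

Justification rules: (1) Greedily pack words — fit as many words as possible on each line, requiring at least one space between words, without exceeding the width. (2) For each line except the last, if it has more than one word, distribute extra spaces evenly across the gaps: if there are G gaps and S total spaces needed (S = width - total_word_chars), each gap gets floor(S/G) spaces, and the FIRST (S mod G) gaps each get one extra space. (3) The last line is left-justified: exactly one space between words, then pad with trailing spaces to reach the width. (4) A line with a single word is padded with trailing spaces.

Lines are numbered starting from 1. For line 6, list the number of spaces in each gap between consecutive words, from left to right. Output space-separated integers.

Line 1: ['by', 'bridge', 'photograph'] (min_width=20, slack=0)
Line 2: ['dinosaur', 'I', 'stop'] (min_width=15, slack=5)
Line 3: ['gentle', 'this', 'rain'] (min_width=16, slack=4)
Line 4: ['absolute', 'oats', 'high'] (min_width=18, slack=2)
Line 5: ['dirty', 'address', 'black'] (min_width=19, slack=1)
Line 6: ['fast', 'sleepy', 'fruit'] (min_width=17, slack=3)
Line 7: ['bee'] (min_width=3, slack=17)

Answer: 3 2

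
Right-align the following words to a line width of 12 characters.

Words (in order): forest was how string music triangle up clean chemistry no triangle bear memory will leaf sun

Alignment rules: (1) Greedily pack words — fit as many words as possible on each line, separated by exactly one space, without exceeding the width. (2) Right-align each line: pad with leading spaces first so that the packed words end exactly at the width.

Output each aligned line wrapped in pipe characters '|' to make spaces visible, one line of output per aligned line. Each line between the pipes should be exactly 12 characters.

Line 1: ['forest', 'was'] (min_width=10, slack=2)
Line 2: ['how', 'string'] (min_width=10, slack=2)
Line 3: ['music'] (min_width=5, slack=7)
Line 4: ['triangle', 'up'] (min_width=11, slack=1)
Line 5: ['clean'] (min_width=5, slack=7)
Line 6: ['chemistry', 'no'] (min_width=12, slack=0)
Line 7: ['triangle'] (min_width=8, slack=4)
Line 8: ['bear', 'memory'] (min_width=11, slack=1)
Line 9: ['will', 'leaf'] (min_width=9, slack=3)
Line 10: ['sun'] (min_width=3, slack=9)

Answer: |  forest was|
|  how string|
|       music|
| triangle up|
|       clean|
|chemistry no|
|    triangle|
| bear memory|
|   will leaf|
|         sun|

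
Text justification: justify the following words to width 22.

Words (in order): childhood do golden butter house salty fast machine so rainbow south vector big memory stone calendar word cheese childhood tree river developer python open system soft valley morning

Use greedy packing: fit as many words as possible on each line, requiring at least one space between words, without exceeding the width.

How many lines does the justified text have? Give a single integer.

Line 1: ['childhood', 'do', 'golden'] (min_width=19, slack=3)
Line 2: ['butter', 'house', 'salty'] (min_width=18, slack=4)
Line 3: ['fast', 'machine', 'so'] (min_width=15, slack=7)
Line 4: ['rainbow', 'south', 'vector'] (min_width=20, slack=2)
Line 5: ['big', 'memory', 'stone'] (min_width=16, slack=6)
Line 6: ['calendar', 'word', 'cheese'] (min_width=20, slack=2)
Line 7: ['childhood', 'tree', 'river'] (min_width=20, slack=2)
Line 8: ['developer', 'python', 'open'] (min_width=21, slack=1)
Line 9: ['system', 'soft', 'valley'] (min_width=18, slack=4)
Line 10: ['morning'] (min_width=7, slack=15)
Total lines: 10

Answer: 10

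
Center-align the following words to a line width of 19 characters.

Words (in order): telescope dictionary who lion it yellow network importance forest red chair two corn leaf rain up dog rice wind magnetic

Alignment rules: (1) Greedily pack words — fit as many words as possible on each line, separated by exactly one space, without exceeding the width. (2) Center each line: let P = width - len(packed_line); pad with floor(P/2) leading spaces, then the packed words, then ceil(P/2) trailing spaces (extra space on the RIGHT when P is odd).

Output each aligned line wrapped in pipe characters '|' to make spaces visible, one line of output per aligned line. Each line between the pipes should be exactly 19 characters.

Answer: |     telescope     |
|dictionary who lion|
| it yellow network |
| importance forest |
|red chair two corn |
| leaf rain up dog  |
|rice wind magnetic |

Derivation:
Line 1: ['telescope'] (min_width=9, slack=10)
Line 2: ['dictionary', 'who', 'lion'] (min_width=19, slack=0)
Line 3: ['it', 'yellow', 'network'] (min_width=17, slack=2)
Line 4: ['importance', 'forest'] (min_width=17, slack=2)
Line 5: ['red', 'chair', 'two', 'corn'] (min_width=18, slack=1)
Line 6: ['leaf', 'rain', 'up', 'dog'] (min_width=16, slack=3)
Line 7: ['rice', 'wind', 'magnetic'] (min_width=18, slack=1)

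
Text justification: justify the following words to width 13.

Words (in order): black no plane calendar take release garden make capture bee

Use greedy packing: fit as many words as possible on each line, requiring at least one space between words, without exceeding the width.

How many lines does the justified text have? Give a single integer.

Line 1: ['black', 'no'] (min_width=8, slack=5)
Line 2: ['plane'] (min_width=5, slack=8)
Line 3: ['calendar', 'take'] (min_width=13, slack=0)
Line 4: ['release'] (min_width=7, slack=6)
Line 5: ['garden', 'make'] (min_width=11, slack=2)
Line 6: ['capture', 'bee'] (min_width=11, slack=2)
Total lines: 6

Answer: 6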